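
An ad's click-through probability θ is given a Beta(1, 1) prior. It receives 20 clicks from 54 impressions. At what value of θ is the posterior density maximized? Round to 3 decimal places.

0.370

Posterior: Beta(1+20, 1+34) = Beta(21, 35).
Mode = (21−1)/(21+35−2) = 20/54 = 0.370.
With a flat prior the MAP equals the MLE, 20/54.
Mean = 21/(21+35) = 21/56 = 0.375.
This is the posterior mode — the MAP estimate.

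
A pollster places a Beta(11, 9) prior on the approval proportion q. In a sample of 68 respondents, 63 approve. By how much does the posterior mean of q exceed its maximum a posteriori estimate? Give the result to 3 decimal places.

-0.008

Posterior: Beta(11+63, 9+5) = Beta(74, 14).
Mode = (74−1)/(74+14−2) = 73/86 = 0.849.
Mean = 74/(74+14) = 74/88 = 0.841.
Difference = 0.841 − 0.849 = -0.008.
The posterior is left-skewed, so the mode exceeds the mean.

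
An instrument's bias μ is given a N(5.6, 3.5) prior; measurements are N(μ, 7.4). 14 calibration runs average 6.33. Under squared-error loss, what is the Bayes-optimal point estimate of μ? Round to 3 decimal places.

6.234

Posterior for μ is Normal. Precision-weighted mean: (1/3.5·5.6 + 14/7.4·6.33) / (1/3.5 + 14/7.4) = 6.234.
A Normal posterior is symmetric, so mode = mean.
Squared-error loss ⇒ the optimal estimator is the posterior mean.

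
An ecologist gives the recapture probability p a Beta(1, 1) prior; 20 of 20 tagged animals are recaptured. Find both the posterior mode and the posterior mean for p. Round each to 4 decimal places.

Posterior: Beta(1+20, 1+0) = Beta(21, 1).
Since β = 1 ≤ 1 and α > 1, the Beta density is monotone increasing on [0,1]; the mode is at 1.
Mean = 21/(21+1) = 0.9545.
The mean is pulled below the mode by the posterior's left skew.

p_MAP = 1.0000, E[p|data] = 0.9545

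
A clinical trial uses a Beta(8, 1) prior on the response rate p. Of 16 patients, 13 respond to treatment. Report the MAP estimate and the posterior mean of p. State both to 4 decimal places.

MAP estimate = 0.8696, posterior mean = 0.8400

Posterior: Beta(8+13, 1+3) = Beta(21, 4).
Mode = (21−1)/(21+4−2) = 20/23 = 0.8696.
Mean = 21/(21+4) = 21/25 = 0.8400.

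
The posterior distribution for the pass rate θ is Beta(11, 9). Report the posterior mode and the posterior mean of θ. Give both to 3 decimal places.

Mode = (11−1)/(11+9−2) = 10/18 = 0.556.
Mean = 11/(11+9) = 11/20 = 0.550.
The mean is pulled below the mode by the posterior's left skew.

MAP = 0.556, posterior mean = 0.550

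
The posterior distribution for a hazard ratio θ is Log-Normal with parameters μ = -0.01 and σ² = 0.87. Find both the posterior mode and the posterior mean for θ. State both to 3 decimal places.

MAP: 0.415. Posterior mean: 1.530.

Mode = exp(μ − σ²) = exp(-0.88) = 0.415.
Mean = exp(μ + σ²/2) = exp(0.425) = 1.530.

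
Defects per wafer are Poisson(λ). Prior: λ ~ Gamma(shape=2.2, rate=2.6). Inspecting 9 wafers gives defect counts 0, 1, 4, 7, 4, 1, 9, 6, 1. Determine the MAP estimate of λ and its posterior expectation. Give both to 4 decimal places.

Σ counts = 33. Posterior: Gamma(shape = 2.2+33 = 35.2, rate = 2.6+9 = 11.6).
Mode = (α−1)/β = 34.2/11.6 = 2.9483.
Mean = α/β = 35.2/11.6 = 3.0345.

MAP = 2.9483, posterior mean = 3.0345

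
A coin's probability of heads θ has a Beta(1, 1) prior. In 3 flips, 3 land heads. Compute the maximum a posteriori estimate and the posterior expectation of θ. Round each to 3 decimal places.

Posterior: Beta(1+3, 1+0) = Beta(4, 1).
Since β = 1 ≤ 1 and α > 1, the Beta density is monotone increasing on [0,1]; the mode is at 1.
Mean = 4/(4+1) = 0.800.
Left-skewed posterior ⇒ mean < mode.

MAP = 1.000, posterior mean = 0.800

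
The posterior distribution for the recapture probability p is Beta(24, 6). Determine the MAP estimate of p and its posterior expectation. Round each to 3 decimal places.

Mode = (24−1)/(24+6−2) = 23/28 = 0.821.
Mean = 24/(24+6) = 24/30 = 0.800.
The mean is pulled below the mode by the posterior's left skew.

MAP estimate = 0.821, posterior expectation = 0.800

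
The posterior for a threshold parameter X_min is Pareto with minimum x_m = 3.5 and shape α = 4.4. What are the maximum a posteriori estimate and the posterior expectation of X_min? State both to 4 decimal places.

The Pareto density is strictly decreasing on [x_m, ∞), so the mode is x_m = 3.5000.
Mean = α·x_m/(α−1) = 4.4·3.5/3.4 = 4.5294.
Right-skewed posterior ⇒ mode < mean.

MAP = 3.5000, posterior mean = 4.5294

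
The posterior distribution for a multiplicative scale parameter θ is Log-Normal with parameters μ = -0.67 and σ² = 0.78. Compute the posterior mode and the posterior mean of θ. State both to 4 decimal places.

posterior mode = 0.2346, posterior mean = 0.7558

Mode = exp(μ − σ²) = exp(-1.45) = 0.2346.
Mean = exp(μ + σ²/2) = exp(-0.280) = 0.7558.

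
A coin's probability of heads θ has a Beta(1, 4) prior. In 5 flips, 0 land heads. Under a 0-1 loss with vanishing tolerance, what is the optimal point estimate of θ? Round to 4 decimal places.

Posterior: Beta(1+0, 4+5) = Beta(1, 9).
Since α = 1 ≤ 1 and β > 1, the Beta density is monotone decreasing on [0,1]; the mode is at 0.
Mean = 1/(1+9) = 0.1000.
This is the posterior mode — the MAP estimate.

0.0000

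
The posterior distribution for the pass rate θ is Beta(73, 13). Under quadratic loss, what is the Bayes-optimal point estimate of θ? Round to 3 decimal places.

Mode = (73−1)/(73+13−2) = 72/84 = 0.857.
Mean = 73/(73+13) = 73/86 = 0.849.
Quadratic loss ⇒ the optimal estimator is the posterior mean.

0.849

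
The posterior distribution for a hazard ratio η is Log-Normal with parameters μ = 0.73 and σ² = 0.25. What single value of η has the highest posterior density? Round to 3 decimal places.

1.616

Mode = exp(μ − σ²) = exp(0.48) = 1.616.
Mean = exp(μ + σ²/2) = exp(0.855) = 2.351.
This is the posterior mode — the MAP estimate.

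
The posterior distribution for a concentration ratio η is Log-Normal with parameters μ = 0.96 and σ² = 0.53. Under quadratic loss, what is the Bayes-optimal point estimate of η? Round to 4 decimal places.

Mode = exp(μ − σ²) = exp(0.43) = 1.5373.
Mean = exp(μ + σ²/2) = exp(1.225) = 3.4042.
Quadratic loss ⇒ the optimal estimator is the posterior mean.

3.4042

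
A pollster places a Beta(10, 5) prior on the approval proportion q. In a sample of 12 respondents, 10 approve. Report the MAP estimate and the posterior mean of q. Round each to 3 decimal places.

MAP = 0.760, posterior mean = 0.741

Posterior: Beta(10+10, 5+2) = Beta(20, 7).
Mode = (20−1)/(20+7−2) = 19/25 = 0.760.
Mean = 20/(20+7) = 20/27 = 0.741.
The mean is pulled below the mode by the posterior's left skew.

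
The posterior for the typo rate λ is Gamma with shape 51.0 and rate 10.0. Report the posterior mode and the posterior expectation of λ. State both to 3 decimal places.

Mode = (α−1)/β = 50.0/10.0 = 5.000.
Mean = α/β = 51.0/10.0 = 5.100.

MAP = 5.000, posterior mean = 5.100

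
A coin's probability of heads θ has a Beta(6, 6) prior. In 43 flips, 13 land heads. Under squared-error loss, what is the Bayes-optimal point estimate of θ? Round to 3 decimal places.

0.345

Posterior: Beta(6+13, 6+30) = Beta(19, 36).
Mode = (19−1)/(19+36−2) = 18/53 = 0.340.
Mean = 19/(19+36) = 19/55 = 0.345.
Squared-error loss ⇒ the optimal estimator is the posterior mean.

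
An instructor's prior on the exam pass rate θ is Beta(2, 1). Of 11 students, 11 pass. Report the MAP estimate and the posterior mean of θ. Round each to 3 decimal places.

MAP: 1.000. Posterior mean: 0.929.

Posterior: Beta(2+11, 1+0) = Beta(13, 1).
Since β = 1 ≤ 1 and α > 1, the Beta density is monotone increasing on [0,1]; the mode is at 1.
Mean = 13/(13+1) = 0.929.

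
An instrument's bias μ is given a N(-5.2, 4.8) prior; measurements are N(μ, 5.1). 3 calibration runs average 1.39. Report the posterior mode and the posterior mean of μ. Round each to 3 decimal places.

MAP = -0.334, posterior mean = -0.334

Posterior for μ is Normal. Precision-weighted mean: (1/4.8·-5.2 + 3/5.1·1.39) / (1/4.8 + 3/5.1) = -0.334.
A Normal posterior is symmetric, so mode = mean.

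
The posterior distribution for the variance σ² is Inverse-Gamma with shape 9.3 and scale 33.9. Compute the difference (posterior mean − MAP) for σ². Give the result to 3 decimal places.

Mode = β/(α+1) = 33.9/10.3 = 3.291.
Mean = β/(α−1) = 33.9/8.3 = 4.084.
Difference = 4.084 − 3.291 = 0.793.
Right-skewed posterior ⇒ mode < mean.

0.793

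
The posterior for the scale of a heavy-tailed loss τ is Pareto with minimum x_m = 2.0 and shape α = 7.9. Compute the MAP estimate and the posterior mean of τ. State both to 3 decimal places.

The Pareto density is strictly decreasing on [x_m, ∞), so the mode is x_m = 2.000.
Mean = α·x_m/(α−1) = 7.9·2.0/6.9 = 2.290.
Right-skewed posterior ⇒ mode < mean.

τ_MAP = 2.000, E[τ|data] = 2.290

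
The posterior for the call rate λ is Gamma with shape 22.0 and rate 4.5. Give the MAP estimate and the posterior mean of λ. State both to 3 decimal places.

Mode = (α−1)/β = 21.0/4.5 = 4.667.
Mean = α/β = 22.0/4.5 = 4.889.
Right-skewed posterior ⇒ mode < mean.

MAP: 4.667. Posterior mean: 4.889.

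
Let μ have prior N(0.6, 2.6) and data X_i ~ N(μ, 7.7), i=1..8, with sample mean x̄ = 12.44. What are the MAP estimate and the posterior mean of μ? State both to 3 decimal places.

MAP = 9.241, posterior mean = 9.241

Posterior for μ is Normal. Precision-weighted mean: (1/2.6·0.6 + 8/7.7·12.44) / (1/2.6 + 8/7.7) = 9.241.
A Normal posterior is symmetric, so mode = mean.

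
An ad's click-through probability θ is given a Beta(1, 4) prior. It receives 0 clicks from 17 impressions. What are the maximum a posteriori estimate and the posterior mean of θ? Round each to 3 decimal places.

MAP: 0.000. Posterior mean: 0.045.

Posterior: Beta(1+0, 4+17) = Beta(1, 21).
Since α = 1 ≤ 1 and β > 1, the Beta density is monotone decreasing on [0,1]; the mode is at 0.
Mean = 1/(1+21) = 0.045.
The mean is pulled above the mode by the posterior's right skew.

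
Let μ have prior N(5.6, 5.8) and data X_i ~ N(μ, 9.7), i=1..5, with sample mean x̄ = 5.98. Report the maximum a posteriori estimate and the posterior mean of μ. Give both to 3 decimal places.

Posterior for μ is Normal. Precision-weighted mean: (1/5.8·5.6 + 5/9.7·5.98) / (1/5.8 + 5/9.7) = 5.885.
A Normal posterior is symmetric, so mode = mean.

MAP: 5.885. Posterior mean: 5.885.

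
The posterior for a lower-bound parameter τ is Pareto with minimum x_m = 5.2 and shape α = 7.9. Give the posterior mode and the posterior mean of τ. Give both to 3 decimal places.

MAP = 5.200; posterior mean = 5.954

The Pareto density is strictly decreasing on [x_m, ∞), so the mode is x_m = 5.200.
Mean = α·x_m/(α−1) = 7.9·5.2/6.9 = 5.954.
Right-skewed posterior ⇒ mode < mean.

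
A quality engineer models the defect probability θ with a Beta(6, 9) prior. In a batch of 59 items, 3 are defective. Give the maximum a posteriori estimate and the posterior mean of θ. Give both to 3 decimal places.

Posterior: Beta(6+3, 9+56) = Beta(9, 65).
Mode = (9−1)/(9+65−2) = 8/72 = 0.111.
Mean = 9/(9+65) = 9/74 = 0.122.
Mean > mode: the posterior has a right tail.

MAP = 0.111, posterior mean = 0.122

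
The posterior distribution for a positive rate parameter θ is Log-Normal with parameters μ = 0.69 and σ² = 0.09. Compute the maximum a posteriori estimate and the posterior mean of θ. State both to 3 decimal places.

Mode = exp(μ − σ²) = exp(0.60) = 1.822.
Mean = exp(μ + σ²/2) = exp(0.735) = 2.085.
Right-skewed posterior ⇒ mode < mean.

maximum a posteriori estimate = 1.822, posterior mean = 2.085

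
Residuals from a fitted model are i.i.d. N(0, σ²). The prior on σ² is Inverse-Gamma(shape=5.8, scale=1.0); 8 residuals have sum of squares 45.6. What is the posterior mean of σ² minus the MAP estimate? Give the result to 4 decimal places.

0.5008

Posterior: Inverse-Gamma(shape = 5.8+8/2 = 9.8, scale = 1.0+45.6/2 = 23.8).
Mode = β/(α+1) = 23.8/10.8 = 2.2037.
Mean = β/(α−1) = 23.8/8.8 = 2.7045.
Difference = 2.7045 − 2.2037 = 0.5008.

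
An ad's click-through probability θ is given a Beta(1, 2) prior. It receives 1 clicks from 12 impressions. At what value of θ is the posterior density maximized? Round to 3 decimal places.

Posterior: Beta(1+1, 2+11) = Beta(2, 13).
Mode = (2−1)/(2+13−2) = 1/13 = 0.077.
Mean = 2/(2+13) = 2/15 = 0.133.
This is the posterior mode — the MAP estimate.

0.077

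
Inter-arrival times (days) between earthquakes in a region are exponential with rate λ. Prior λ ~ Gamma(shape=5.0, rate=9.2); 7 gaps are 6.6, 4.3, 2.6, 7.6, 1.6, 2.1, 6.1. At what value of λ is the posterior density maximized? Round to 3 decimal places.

Σ times = 30.9. Posterior: Gamma(shape = 5.0+7 = 12.0, rate = 9.2+30.9 = 40.1).
Mode = (α−1)/β = 11.0/40.1 = 0.274.
Mean = α/β = 12.0/40.1 = 0.299.
This is the posterior mode — the MAP estimate.

0.274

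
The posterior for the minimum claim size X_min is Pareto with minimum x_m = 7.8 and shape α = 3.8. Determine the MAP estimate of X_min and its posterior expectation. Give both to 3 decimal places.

The Pareto density is strictly decreasing on [x_m, ∞), so the mode is x_m = 7.800.
Mean = α·x_m/(α−1) = 3.8·7.8/2.8 = 10.586.

MAP: 7.800. Posterior mean: 10.586.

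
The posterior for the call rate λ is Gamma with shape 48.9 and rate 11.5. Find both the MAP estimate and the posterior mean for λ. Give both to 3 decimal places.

MAP: 4.165. Posterior mean: 4.252.

Mode = (α−1)/β = 47.9/11.5 = 4.165.
Mean = α/β = 48.9/11.5 = 4.252.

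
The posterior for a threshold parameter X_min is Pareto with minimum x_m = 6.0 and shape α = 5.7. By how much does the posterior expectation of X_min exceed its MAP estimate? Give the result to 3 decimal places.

The Pareto density is strictly decreasing on [x_m, ∞), so the mode is x_m = 6.000.
Mean = α·x_m/(α−1) = 5.7·6.0/4.7 = 7.277.
Difference = 7.277 − 6.000 = 1.277.

1.277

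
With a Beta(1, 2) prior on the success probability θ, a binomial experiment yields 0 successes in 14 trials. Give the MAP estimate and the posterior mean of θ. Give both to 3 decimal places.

Posterior: Beta(1+0, 2+14) = Beta(1, 16).
Since α = 1 ≤ 1 and β > 1, the Beta density is monotone decreasing on [0,1]; the mode is at 0.
Mean = 1/(1+16) = 0.059.

MAP = 0.000, posterior mean = 0.059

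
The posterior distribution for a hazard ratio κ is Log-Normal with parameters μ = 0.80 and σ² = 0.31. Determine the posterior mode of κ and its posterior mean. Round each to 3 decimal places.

κ_MAP = 1.632, E[κ|data] = 2.599

Mode = exp(μ − σ²) = exp(0.49) = 1.632.
Mean = exp(μ + σ²/2) = exp(0.955) = 2.599.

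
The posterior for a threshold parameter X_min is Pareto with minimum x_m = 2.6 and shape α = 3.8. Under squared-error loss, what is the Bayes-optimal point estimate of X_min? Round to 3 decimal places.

The Pareto density is strictly decreasing on [x_m, ∞), so the mode is x_m = 2.600.
Mean = α·x_m/(α−1) = 3.8·2.6/2.8 = 3.529.
Squared-error loss ⇒ the optimal estimator is the posterior mean.

3.529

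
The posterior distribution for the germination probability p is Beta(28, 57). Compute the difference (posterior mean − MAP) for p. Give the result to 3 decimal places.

0.004

Mode = (28−1)/(28+57−2) = 27/83 = 0.325.
Mean = 28/(28+57) = 28/85 = 0.329.
Difference = 0.329 − 0.325 = 0.004.
Mean > mode: the posterior has a right tail.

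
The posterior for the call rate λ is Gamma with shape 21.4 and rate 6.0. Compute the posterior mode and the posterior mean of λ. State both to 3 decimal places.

MAP = 3.400, posterior mean = 3.567

Mode = (α−1)/β = 20.4/6.0 = 3.400.
Mean = α/β = 21.4/6.0 = 3.567.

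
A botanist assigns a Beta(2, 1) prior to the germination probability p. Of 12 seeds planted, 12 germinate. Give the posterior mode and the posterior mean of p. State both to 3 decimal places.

p_MAP = 1.000, E[p|data] = 0.933

Posterior: Beta(2+12, 1+0) = Beta(14, 1).
Since β = 1 ≤ 1 and α > 1, the Beta density is monotone increasing on [0,1]; the mode is at 1.
Mean = 14/(14+1) = 0.933.
Mode > mean: the posterior has a left tail.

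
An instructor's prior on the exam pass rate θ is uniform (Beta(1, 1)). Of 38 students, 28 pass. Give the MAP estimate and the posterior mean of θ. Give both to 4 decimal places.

Posterior: Beta(1+28, 1+10) = Beta(29, 11).
Mode = (29−1)/(29+11−2) = 28/38 = 0.7368.
With a flat prior the MAP equals the MLE, 28/38.
Mean = 29/(29+11) = 29/40 = 0.7250.
Left-skewed posterior ⇒ mean < mode.

MAP = 0.7368; posterior mean = 0.7250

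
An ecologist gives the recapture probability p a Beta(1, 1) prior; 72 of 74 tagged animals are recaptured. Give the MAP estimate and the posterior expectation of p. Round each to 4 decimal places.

Posterior: Beta(1+72, 1+2) = Beta(73, 3).
Mode = (73−1)/(73+3−2) = 72/74 = 0.9730.
Mean = 73/(73+3) = 73/76 = 0.9605.

p_MAP = 0.9730, E[p|data] = 0.9605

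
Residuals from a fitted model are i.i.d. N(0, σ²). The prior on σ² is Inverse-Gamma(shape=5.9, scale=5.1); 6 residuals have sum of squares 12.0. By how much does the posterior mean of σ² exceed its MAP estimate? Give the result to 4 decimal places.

Posterior: Inverse-Gamma(shape = 5.9+6/2 = 8.9, scale = 5.1+12.0/2 = 11.1).
Mode = β/(α+1) = 11.1/9.9 = 1.1212.
Mean = β/(α−1) = 11.1/7.9 = 1.4051.
Difference = 1.4051 − 1.1212 = 0.2839.

0.2839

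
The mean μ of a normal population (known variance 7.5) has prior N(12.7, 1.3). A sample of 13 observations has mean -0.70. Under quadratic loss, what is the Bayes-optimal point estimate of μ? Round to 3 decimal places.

3.419

Posterior for μ is Normal. Precision-weighted mean: (1/1.3·12.7 + 13/7.5·-0.70) / (1/1.3 + 13/7.5) = 3.419.
A Normal posterior is symmetric, so mode = mean.
Quadratic loss ⇒ the optimal estimator is the posterior mean.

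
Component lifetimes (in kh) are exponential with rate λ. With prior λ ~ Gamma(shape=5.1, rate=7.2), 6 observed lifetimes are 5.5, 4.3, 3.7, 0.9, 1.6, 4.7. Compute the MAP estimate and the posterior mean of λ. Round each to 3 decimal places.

λ_MAP = 0.362, E[λ|data] = 0.398

Σ times = 20.7. Posterior: Gamma(shape = 5.1+6 = 11.1, rate = 7.2+20.7 = 27.9).
Mode = (α−1)/β = 10.1/27.9 = 0.362.
Mean = α/β = 11.1/27.9 = 0.398.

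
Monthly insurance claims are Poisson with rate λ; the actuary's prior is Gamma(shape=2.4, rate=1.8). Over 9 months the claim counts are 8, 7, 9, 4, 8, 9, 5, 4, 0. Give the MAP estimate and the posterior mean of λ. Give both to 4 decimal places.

Σ counts = 54. Posterior: Gamma(shape = 2.4+54 = 56.4, rate = 1.8+9 = 10.8).
Mode = (α−1)/β = 55.4/10.8 = 5.1296.
Mean = α/β = 56.4/10.8 = 5.2222.
Mean > mode: the posterior has a right tail.

MAP: 5.1296. Posterior mean: 5.2222.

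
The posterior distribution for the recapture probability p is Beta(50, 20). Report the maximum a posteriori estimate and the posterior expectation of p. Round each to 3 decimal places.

Mode = (50−1)/(50+20−2) = 49/68 = 0.721.
Mean = 50/(50+20) = 50/70 = 0.714.
The mean is pulled below the mode by the posterior's left skew.

MAP = 0.721, posterior mean = 0.714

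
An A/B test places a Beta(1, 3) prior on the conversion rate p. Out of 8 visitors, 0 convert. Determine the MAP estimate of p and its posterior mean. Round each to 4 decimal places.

MAP = 0.0000, posterior mean = 0.0833

Posterior: Beta(1+0, 3+8) = Beta(1, 11).
Since α = 1 ≤ 1 and β > 1, the Beta density is monotone decreasing on [0,1]; the mode is at 0.
Mean = 1/(1+11) = 0.0833.
Right-skewed posterior ⇒ mode < mean.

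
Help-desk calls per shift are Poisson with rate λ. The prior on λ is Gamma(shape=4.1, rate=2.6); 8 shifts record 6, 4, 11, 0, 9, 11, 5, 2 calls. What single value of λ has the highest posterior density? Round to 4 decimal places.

Σ counts = 48. Posterior: Gamma(shape = 4.1+48 = 52.1, rate = 2.6+8 = 10.6).
Mode = (α−1)/β = 51.1/10.6 = 4.8208.
Mean = α/β = 52.1/10.6 = 4.9151.
This is the posterior mode — the MAP estimate.

4.8208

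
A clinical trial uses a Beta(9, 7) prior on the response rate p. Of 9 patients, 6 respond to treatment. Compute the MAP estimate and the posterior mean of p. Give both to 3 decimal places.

Posterior: Beta(9+6, 7+3) = Beta(15, 10).
Mode = (15−1)/(15+10−2) = 14/23 = 0.609.
Mean = 15/(15+10) = 15/25 = 0.600.
The posterior is left-skewed, so the mode exceeds the mean.

MAP = 0.609, posterior mean = 0.600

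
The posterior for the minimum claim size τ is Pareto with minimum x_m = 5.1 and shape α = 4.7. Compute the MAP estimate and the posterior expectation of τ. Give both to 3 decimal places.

The Pareto density is strictly decreasing on [x_m, ∞), so the mode is x_m = 5.100.
Mean = α·x_m/(α−1) = 4.7·5.1/3.7 = 6.478.
The posterior is right-skewed, so the mean exceeds the mode.

MAP = 5.100; posterior mean = 6.478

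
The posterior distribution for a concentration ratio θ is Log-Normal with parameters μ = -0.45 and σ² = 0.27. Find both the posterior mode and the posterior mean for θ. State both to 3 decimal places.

MAP: 0.487. Posterior mean: 0.730.

Mode = exp(μ − σ²) = exp(-0.72) = 0.487.
Mean = exp(μ + σ²/2) = exp(-0.315) = 0.730.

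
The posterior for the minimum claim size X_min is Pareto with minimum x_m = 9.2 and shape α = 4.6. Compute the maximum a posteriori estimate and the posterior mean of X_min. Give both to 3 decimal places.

MAP: 9.200. Posterior mean: 11.756.

The Pareto density is strictly decreasing on [x_m, ∞), so the mode is x_m = 9.200.
Mean = α·x_m/(α−1) = 4.6·9.2/3.6 = 11.756.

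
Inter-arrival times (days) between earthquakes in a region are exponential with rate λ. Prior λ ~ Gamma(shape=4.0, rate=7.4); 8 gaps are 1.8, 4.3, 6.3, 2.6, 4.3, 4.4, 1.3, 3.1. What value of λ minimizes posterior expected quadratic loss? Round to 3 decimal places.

Σ times = 28.1. Posterior: Gamma(shape = 4.0+8 = 12.0, rate = 7.4+28.1 = 35.5).
Mode = (α−1)/β = 11.0/35.5 = 0.310.
Mean = α/β = 12.0/35.5 = 0.338.
Quadratic loss ⇒ the optimal estimator is the posterior mean.

0.338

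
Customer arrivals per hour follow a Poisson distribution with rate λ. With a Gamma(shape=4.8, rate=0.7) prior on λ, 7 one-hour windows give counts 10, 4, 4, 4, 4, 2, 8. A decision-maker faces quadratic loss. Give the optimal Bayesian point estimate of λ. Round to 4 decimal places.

Σ counts = 36. Posterior: Gamma(shape = 4.8+36 = 40.8, rate = 0.7+7 = 7.7).
Mode = (α−1)/β = 39.8/7.7 = 5.1688.
Mean = α/β = 40.8/7.7 = 5.2987.
Quadratic loss ⇒ the optimal estimator is the posterior mean.

5.2987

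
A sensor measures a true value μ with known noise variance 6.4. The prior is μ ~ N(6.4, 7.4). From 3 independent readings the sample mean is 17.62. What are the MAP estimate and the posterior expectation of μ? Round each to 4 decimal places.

MAP: 15.1092. Posterior mean: 15.1092.

Posterior for μ is Normal. Precision-weighted mean: (1/7.4·6.4 + 3/6.4·17.62) / (1/7.4 + 3/6.4) = 15.1092.
A Normal posterior is symmetric, so mode = mean.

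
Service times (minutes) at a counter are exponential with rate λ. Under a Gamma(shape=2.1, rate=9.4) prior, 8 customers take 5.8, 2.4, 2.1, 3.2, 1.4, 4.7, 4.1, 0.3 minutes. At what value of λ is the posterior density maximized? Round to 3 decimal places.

Σ times = 24.0. Posterior: Gamma(shape = 2.1+8 = 10.1, rate = 9.4+24.0 = 33.4).
Mode = (α−1)/β = 9.1/33.4 = 0.272.
Mean = α/β = 10.1/33.4 = 0.302.
This is the posterior mode — the MAP estimate.

0.272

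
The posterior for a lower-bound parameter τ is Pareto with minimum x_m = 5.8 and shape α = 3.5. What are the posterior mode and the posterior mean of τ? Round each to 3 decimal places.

The Pareto density is strictly decreasing on [x_m, ∞), so the mode is x_m = 5.800.
Mean = α·x_m/(α−1) = 3.5·5.8/2.5 = 8.120.

MAP = 5.800; posterior mean = 8.120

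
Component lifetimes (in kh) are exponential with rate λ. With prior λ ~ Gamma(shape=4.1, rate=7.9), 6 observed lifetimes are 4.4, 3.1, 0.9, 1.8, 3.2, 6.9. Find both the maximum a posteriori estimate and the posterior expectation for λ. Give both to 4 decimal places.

Σ times = 20.3. Posterior: Gamma(shape = 4.1+6 = 10.1, rate = 7.9+20.3 = 28.2).
Mode = (α−1)/β = 9.1/28.2 = 0.3227.
Mean = α/β = 10.1/28.2 = 0.3582.

MAP = 0.3227, posterior mean = 0.3582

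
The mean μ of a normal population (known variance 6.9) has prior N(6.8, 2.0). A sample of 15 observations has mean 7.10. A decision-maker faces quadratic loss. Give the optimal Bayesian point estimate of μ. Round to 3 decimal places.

Posterior for μ is Normal. Precision-weighted mean: (1/2.0·6.8 + 15/6.9·7.10) / (1/2.0 + 15/6.9) = 7.044.
A Normal posterior is symmetric, so mode = mean.
Quadratic loss ⇒ the optimal estimator is the posterior mean.

7.044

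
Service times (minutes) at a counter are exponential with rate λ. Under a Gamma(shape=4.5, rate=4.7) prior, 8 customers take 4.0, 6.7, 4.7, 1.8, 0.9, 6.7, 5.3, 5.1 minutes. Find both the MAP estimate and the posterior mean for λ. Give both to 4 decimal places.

Σ times = 35.2. Posterior: Gamma(shape = 4.5+8 = 12.5, rate = 4.7+35.2 = 39.9).
Mode = (α−1)/β = 11.5/39.9 = 0.2882.
Mean = α/β = 12.5/39.9 = 0.3133.
The mean is pulled above the mode by the posterior's right skew.

λ_MAP = 0.2882, E[λ|data] = 0.3133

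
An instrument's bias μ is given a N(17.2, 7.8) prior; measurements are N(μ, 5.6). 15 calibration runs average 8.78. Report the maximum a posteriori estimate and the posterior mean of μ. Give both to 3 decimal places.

μ_MAP = 9.165, E[μ|data] = 9.165

Posterior for μ is Normal. Precision-weighted mean: (1/7.8·17.2 + 15/5.6·8.78) / (1/7.8 + 15/5.6) = 9.165.
A Normal posterior is symmetric, so mode = mean.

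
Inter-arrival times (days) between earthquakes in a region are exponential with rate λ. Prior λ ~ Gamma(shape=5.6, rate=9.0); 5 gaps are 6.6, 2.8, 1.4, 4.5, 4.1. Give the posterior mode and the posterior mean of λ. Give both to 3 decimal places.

posterior mode = 0.338, posterior mean = 0.373

Σ times = 19.4. Posterior: Gamma(shape = 5.6+5 = 10.6, rate = 9.0+19.4 = 28.4).
Mode = (α−1)/β = 9.6/28.4 = 0.338.
Mean = α/β = 10.6/28.4 = 0.373.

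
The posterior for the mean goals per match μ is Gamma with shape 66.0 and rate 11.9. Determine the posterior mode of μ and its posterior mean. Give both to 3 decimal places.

Mode = (α−1)/β = 65.0/11.9 = 5.462.
Mean = α/β = 66.0/11.9 = 5.546.

posterior mode = 5.462, posterior mean = 5.546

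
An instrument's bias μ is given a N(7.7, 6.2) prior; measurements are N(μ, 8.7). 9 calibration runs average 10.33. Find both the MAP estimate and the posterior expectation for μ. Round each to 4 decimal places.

MAP = 9.9753, posterior mean = 9.9753

Posterior for μ is Normal. Precision-weighted mean: (1/6.2·7.7 + 9/8.7·10.33) / (1/6.2 + 9/8.7) = 9.9753.
A Normal posterior is symmetric, so mode = mean.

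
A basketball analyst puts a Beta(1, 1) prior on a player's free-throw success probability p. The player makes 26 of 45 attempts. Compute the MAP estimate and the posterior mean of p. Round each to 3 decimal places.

Posterior: Beta(1+26, 1+19) = Beta(27, 20).
Mode = (27−1)/(27+20−2) = 26/45 = 0.578.
With a flat prior the MAP equals the MLE, 26/45.
Mean = 27/(27+20) = 27/47 = 0.574.

MAP estimate = 0.578, posterior mean = 0.574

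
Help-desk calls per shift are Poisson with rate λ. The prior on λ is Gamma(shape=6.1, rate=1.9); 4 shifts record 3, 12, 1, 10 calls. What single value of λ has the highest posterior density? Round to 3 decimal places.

Σ counts = 26. Posterior: Gamma(shape = 6.1+26 = 32.1, rate = 1.9+4 = 5.9).
Mode = (α−1)/β = 31.1/5.9 = 5.271.
Mean = α/β = 32.1/5.9 = 5.441.
This is the posterior mode — the MAP estimate.

5.271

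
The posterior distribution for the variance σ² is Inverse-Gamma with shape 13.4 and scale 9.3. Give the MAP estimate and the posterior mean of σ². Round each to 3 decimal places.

σ²_MAP = 0.646, E[σ²|data] = 0.750

Mode = β/(α+1) = 9.3/14.4 = 0.646.
Mean = β/(α−1) = 9.3/12.4 = 0.750.
Right-skewed posterior ⇒ mode < mean.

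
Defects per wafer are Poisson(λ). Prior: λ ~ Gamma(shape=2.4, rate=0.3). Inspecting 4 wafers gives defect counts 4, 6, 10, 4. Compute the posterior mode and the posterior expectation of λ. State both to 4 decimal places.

MAP = 5.9070, posterior mean = 6.1395

Σ counts = 24. Posterior: Gamma(shape = 2.4+24 = 26.4, rate = 0.3+4 = 4.3).
Mode = (α−1)/β = 25.4/4.3 = 5.9070.
Mean = α/β = 26.4/4.3 = 6.1395.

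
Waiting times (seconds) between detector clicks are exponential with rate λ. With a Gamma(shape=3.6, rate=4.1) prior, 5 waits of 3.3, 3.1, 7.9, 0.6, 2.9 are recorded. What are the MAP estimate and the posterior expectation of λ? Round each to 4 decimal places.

λ_MAP = 0.3470, E[λ|data] = 0.3927

Σ times = 17.8. Posterior: Gamma(shape = 3.6+5 = 8.6, rate = 4.1+17.8 = 21.9).
Mode = (α−1)/β = 7.6/21.9 = 0.3470.
Mean = α/β = 8.6/21.9 = 0.3927.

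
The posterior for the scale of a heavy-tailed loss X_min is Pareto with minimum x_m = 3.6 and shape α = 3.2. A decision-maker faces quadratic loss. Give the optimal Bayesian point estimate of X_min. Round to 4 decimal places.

The Pareto density is strictly decreasing on [x_m, ∞), so the mode is x_m = 3.6000.
Mean = α·x_m/(α−1) = 3.2·3.6/2.2 = 5.2364.
Quadratic loss ⇒ the optimal estimator is the posterior mean.

5.2364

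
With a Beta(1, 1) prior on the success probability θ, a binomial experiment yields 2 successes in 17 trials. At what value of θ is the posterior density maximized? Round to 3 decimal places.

0.118

Posterior: Beta(1+2, 1+15) = Beta(3, 16).
Mode = (3−1)/(3+16−2) = 2/17 = 0.118.
With a flat prior the MAP equals the MLE, 2/17.
Mean = 3/(3+16) = 3/19 = 0.158.
This is the posterior mode — the MAP estimate.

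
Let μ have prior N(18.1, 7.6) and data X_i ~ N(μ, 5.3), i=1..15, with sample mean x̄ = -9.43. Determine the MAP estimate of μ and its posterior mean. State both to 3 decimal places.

Posterior for μ is Normal. Precision-weighted mean: (1/7.6·18.1 + 15/5.3·-9.43) / (1/7.6 + 15/5.3) = -8.207.
A Normal posterior is symmetric, so mode = mean.

MAP estimate = -8.207, posterior mean = -8.207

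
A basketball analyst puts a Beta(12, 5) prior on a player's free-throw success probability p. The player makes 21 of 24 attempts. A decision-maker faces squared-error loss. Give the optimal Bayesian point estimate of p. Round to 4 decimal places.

Posterior: Beta(12+21, 5+3) = Beta(33, 8).
Mode = (33−1)/(33+8−2) = 32/39 = 0.8205.
Mean = 33/(33+8) = 33/41 = 0.8049.
Squared-error loss ⇒ the optimal estimator is the posterior mean.

0.8049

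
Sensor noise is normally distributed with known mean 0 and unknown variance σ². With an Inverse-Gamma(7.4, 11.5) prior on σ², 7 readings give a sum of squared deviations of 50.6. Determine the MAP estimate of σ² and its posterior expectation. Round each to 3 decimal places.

Posterior: Inverse-Gamma(shape = 7.4+7/2 = 10.9, scale = 11.5+50.6/2 = 36.8).
Mode = β/(α+1) = 36.8/11.9 = 3.092.
Mean = β/(α−1) = 36.8/9.9 = 3.717.

MAP: 3.092. Posterior mean: 3.717.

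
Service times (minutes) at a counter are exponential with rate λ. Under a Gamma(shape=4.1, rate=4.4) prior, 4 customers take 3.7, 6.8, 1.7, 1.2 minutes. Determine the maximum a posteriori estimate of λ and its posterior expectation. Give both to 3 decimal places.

Σ times = 13.4. Posterior: Gamma(shape = 4.1+4 = 8.1, rate = 4.4+13.4 = 17.8).
Mode = (α−1)/β = 7.1/17.8 = 0.399.
Mean = α/β = 8.1/17.8 = 0.455.

MAP: 0.399. Posterior mean: 0.455.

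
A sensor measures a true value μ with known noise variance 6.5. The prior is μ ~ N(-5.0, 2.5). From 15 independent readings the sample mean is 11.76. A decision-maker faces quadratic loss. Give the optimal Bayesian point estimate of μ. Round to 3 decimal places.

9.284

Posterior for μ is Normal. Precision-weighted mean: (1/2.5·-5.0 + 15/6.5·11.76) / (1/2.5 + 15/6.5) = 9.284.
A Normal posterior is symmetric, so mode = mean.
Quadratic loss ⇒ the optimal estimator is the posterior mean.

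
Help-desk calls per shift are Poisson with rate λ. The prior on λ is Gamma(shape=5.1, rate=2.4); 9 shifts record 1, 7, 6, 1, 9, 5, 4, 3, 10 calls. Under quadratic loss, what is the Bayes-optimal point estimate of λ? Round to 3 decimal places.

Σ counts = 46. Posterior: Gamma(shape = 5.1+46 = 51.1, rate = 2.4+9 = 11.4).
Mode = (α−1)/β = 50.1/11.4 = 4.395.
Mean = α/β = 51.1/11.4 = 4.482.
Quadratic loss ⇒ the optimal estimator is the posterior mean.

4.482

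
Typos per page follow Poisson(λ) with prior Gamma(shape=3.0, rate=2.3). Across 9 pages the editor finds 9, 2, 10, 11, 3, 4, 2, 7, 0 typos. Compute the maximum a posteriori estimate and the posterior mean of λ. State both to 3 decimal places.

λ_MAP = 4.425, E[λ|data] = 4.513

Σ counts = 48. Posterior: Gamma(shape = 3.0+48 = 51.0, rate = 2.3+9 = 11.3).
Mode = (α−1)/β = 50.0/11.3 = 4.425.
Mean = α/β = 51.0/11.3 = 4.513.
Right-skewed posterior ⇒ mode < mean.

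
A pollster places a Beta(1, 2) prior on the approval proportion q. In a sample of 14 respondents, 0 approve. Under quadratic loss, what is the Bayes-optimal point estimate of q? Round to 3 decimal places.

0.059

Posterior: Beta(1+0, 2+14) = Beta(1, 16).
Since α = 1 ≤ 1 and β > 1, the Beta density is monotone decreasing on [0,1]; the mode is at 0.
Mean = 1/(1+16) = 0.059.
Quadratic loss ⇒ the optimal estimator is the posterior mean.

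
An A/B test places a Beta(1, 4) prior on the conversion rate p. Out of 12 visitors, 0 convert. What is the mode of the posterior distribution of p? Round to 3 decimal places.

0.000

Posterior: Beta(1+0, 4+12) = Beta(1, 16).
Since α = 1 ≤ 1 and β > 1, the Beta density is monotone decreasing on [0,1]; the mode is at 0.
Mean = 1/(1+16) = 0.059.
This is the posterior mode — the MAP estimate.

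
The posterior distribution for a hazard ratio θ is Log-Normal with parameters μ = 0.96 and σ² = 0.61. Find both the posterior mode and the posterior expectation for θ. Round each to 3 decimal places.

Mode = exp(μ − σ²) = exp(0.35) = 1.419.
Mean = exp(μ + σ²/2) = exp(1.265) = 3.543.
The mean is pulled above the mode by the posterior's right skew.

θ_MAP = 1.419, E[θ|data] = 3.543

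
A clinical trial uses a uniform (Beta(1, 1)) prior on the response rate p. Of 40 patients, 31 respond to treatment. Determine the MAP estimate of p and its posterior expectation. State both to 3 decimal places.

MAP = 0.775; posterior mean = 0.762

Posterior: Beta(1+31, 1+9) = Beta(32, 10).
Mode = (32−1)/(32+10−2) = 31/40 = 0.775.
With a flat prior the MAP equals the MLE, 31/40.
Mean = 32/(32+10) = 32/42 = 0.762.
Mode > mean: the posterior has a left tail.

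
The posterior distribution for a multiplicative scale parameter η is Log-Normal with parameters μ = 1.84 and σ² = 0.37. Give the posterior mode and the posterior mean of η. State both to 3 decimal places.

Mode = exp(μ − σ²) = exp(1.47) = 4.349.
Mean = exp(μ + σ²/2) = exp(2.025) = 7.576.
Right-skewed posterior ⇒ mode < mean.

MAP = 4.349, posterior mean = 7.576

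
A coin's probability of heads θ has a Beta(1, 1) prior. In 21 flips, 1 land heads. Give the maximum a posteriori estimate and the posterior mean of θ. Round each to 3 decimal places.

Posterior: Beta(1+1, 1+20) = Beta(2, 21).
Mode = (2−1)/(2+21−2) = 1/21 = 0.048.
With a flat prior the MAP equals the MLE, 1/21.
Mean = 2/(2+21) = 2/23 = 0.087.

MAP = 0.048, posterior mean = 0.087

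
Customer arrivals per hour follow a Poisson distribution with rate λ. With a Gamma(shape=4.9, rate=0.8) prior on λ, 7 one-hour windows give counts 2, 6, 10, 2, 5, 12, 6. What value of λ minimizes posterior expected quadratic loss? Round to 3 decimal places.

Σ counts = 43. Posterior: Gamma(shape = 4.9+43 = 47.9, rate = 0.8+7 = 7.8).
Mode = (α−1)/β = 46.9/7.8 = 6.013.
Mean = α/β = 47.9/7.8 = 6.141.
Quadratic loss ⇒ the optimal estimator is the posterior mean.

6.141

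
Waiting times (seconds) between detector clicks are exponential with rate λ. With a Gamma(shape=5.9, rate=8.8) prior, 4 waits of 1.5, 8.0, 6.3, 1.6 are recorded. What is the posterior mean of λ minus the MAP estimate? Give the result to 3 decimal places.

0.038

Σ times = 17.4. Posterior: Gamma(shape = 5.9+4 = 9.9, rate = 8.8+17.4 = 26.2).
Mode = (α−1)/β = 8.9/26.2 = 0.340.
Mean = α/β = 9.9/26.2 = 0.378.
Difference = 0.378 − 0.340 = 0.038.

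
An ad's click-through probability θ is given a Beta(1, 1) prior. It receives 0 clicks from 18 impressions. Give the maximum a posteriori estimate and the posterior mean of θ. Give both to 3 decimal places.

Posterior: Beta(1+0, 1+18) = Beta(1, 19).
Since α = 1 ≤ 1 and β > 1, the Beta density is monotone decreasing on [0,1]; the mode is at 0.
Mean = 1/(1+19) = 0.050.

MAP = 0.000; posterior mean = 0.050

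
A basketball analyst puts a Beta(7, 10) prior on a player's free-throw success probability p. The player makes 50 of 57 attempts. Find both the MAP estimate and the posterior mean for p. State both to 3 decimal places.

Posterior: Beta(7+50, 10+7) = Beta(57, 17).
Mode = (57−1)/(57+17−2) = 56/72 = 0.778.
Mean = 57/(57+17) = 57/74 = 0.770.

MAP: 0.778. Posterior mean: 0.770.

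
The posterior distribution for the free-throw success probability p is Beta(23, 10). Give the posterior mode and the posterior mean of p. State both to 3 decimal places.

p_MAP = 0.710, E[p|data] = 0.697

Mode = (23−1)/(23+10−2) = 22/31 = 0.710.
Mean = 23/(23+10) = 23/33 = 0.697.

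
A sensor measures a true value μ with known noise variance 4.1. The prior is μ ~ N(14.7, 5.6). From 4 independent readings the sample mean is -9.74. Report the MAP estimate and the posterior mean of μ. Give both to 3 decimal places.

Posterior for μ is Normal. Precision-weighted mean: (1/5.6·14.7 + 4/4.1·-9.74) / (1/5.6 + 4/4.1) = -5.959.
A Normal posterior is symmetric, so mode = mean.

MAP = -5.959, posterior mean = -5.959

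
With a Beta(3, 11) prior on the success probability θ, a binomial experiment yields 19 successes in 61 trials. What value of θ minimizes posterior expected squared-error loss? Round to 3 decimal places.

Posterior: Beta(3+19, 11+42) = Beta(22, 53).
Mode = (22−1)/(22+53−2) = 21/73 = 0.288.
Mean = 22/(22+53) = 22/75 = 0.293.
Squared-error loss ⇒ the optimal estimator is the posterior mean.

0.293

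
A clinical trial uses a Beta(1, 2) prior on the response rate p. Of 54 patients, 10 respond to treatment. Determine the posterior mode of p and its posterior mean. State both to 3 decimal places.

Posterior: Beta(1+10, 2+44) = Beta(11, 46).
Mode = (11−1)/(11+46−2) = 10/55 = 0.182.
Mean = 11/(11+46) = 11/57 = 0.193.
Mean > mode: the posterior has a right tail.

MAP = 0.182, posterior mean = 0.193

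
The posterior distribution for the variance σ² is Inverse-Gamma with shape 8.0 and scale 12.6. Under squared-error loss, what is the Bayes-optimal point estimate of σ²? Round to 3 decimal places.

1.800

Mode = β/(α+1) = 12.6/9.0 = 1.400.
Mean = β/(α−1) = 12.6/7.0 = 1.800.
Squared-error loss ⇒ the optimal estimator is the posterior mean.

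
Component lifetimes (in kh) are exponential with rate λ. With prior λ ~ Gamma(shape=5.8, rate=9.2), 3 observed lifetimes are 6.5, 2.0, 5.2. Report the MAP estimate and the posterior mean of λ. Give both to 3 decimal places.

Σ times = 13.7. Posterior: Gamma(shape = 5.8+3 = 8.8, rate = 9.2+13.7 = 22.9).
Mode = (α−1)/β = 7.8/22.9 = 0.341.
Mean = α/β = 8.8/22.9 = 0.384.

MAP = 0.341, posterior mean = 0.384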